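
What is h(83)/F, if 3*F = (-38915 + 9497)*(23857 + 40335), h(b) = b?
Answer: -83/629466752 ≈ -1.3186e-7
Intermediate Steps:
F = -629466752 (F = ((-38915 + 9497)*(23857 + 40335))/3 = (-29418*64192)/3 = (⅓)*(-1888400256) = -629466752)
h(83)/F = 83/(-629466752) = 83*(-1/629466752) = -83/629466752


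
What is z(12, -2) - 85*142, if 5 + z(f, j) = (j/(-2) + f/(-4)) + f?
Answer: -12065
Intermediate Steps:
z(f, j) = -5 - j/2 + 3*f/4 (z(f, j) = -5 + ((j/(-2) + f/(-4)) + f) = -5 + ((j*(-1/2) + f*(-1/4)) + f) = -5 + ((-j/2 - f/4) + f) = -5 + (-j/2 + 3*f/4) = -5 - j/2 + 3*f/4)
z(12, -2) - 85*142 = (-5 - 1/2*(-2) + (3/4)*12) - 85*142 = (-5 + 1 + 9) - 12070 = 5 - 12070 = -12065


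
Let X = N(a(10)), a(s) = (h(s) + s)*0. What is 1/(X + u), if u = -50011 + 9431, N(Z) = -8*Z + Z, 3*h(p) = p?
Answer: -1/40580 ≈ -2.4643e-5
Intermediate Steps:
h(p) = p/3
a(s) = 0 (a(s) = (s/3 + s)*0 = (4*s/3)*0 = 0)
N(Z) = -7*Z
u = -40580
X = 0 (X = -7*0 = 0)
1/(X + u) = 1/(0 - 40580) = 1/(-40580) = -1/40580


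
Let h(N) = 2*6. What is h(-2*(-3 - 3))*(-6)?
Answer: -72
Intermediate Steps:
h(N) = 12
h(-2*(-3 - 3))*(-6) = 12*(-6) = -72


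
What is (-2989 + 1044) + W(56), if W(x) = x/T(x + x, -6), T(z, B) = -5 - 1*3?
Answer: -1952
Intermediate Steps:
T(z, B) = -8 (T(z, B) = -5 - 3 = -8)
W(x) = -x/8 (W(x) = x/(-8) = x*(-⅛) = -x/8)
(-2989 + 1044) + W(56) = (-2989 + 1044) - ⅛*56 = -1945 - 7 = -1952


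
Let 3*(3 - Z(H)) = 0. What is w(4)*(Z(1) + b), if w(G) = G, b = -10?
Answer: -28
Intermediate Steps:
Z(H) = 3 (Z(H) = 3 - ⅓*0 = 3 + 0 = 3)
w(4)*(Z(1) + b) = 4*(3 - 10) = 4*(-7) = -28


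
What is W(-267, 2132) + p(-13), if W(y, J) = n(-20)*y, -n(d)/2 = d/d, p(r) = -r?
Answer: 547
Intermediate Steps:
n(d) = -2 (n(d) = -2*d/d = -2*1 = -2)
W(y, J) = -2*y
W(-267, 2132) + p(-13) = -2*(-267) - 1*(-13) = 534 + 13 = 547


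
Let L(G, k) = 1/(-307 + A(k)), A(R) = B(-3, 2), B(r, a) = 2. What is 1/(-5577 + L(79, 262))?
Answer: -305/1700986 ≈ -0.00017931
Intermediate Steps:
A(R) = 2
L(G, k) = -1/305 (L(G, k) = 1/(-307 + 2) = 1/(-305) = -1/305)
1/(-5577 + L(79, 262)) = 1/(-5577 - 1/305) = 1/(-1700986/305) = -305/1700986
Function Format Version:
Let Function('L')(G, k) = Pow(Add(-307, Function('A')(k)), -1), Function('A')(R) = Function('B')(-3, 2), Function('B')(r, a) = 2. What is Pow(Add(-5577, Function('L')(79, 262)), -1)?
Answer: Rational(-305, 1700986) ≈ -0.00017931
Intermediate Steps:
Function('A')(R) = 2
Function('L')(G, k) = Rational(-1, 305) (Function('L')(G, k) = Pow(Add(-307, 2), -1) = Pow(-305, -1) = Rational(-1, 305))
Pow(Add(-5577, Function('L')(79, 262)), -1) = Pow(Add(-5577, Rational(-1, 305)), -1) = Pow(Rational(-1700986, 305), -1) = Rational(-305, 1700986)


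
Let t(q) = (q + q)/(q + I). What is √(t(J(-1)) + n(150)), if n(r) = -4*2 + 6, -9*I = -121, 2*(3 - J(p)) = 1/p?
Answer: 22*I*√305/305 ≈ 1.2597*I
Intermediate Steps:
J(p) = 3 - 1/(2*p)
I = 121/9 (I = -⅑*(-121) = 121/9 ≈ 13.444)
n(r) = -2 (n(r) = -8 + 6 = -2)
t(q) = 2*q/(121/9 + q) (t(q) = (q + q)/(q + 121/9) = (2*q)/(121/9 + q) = 2*q/(121/9 + q))
√(t(J(-1)) + n(150)) = √(18*(3 - ½/(-1))/(121 + 9*(3 - ½/(-1))) - 2) = √(18*(3 - ½*(-1))/(121 + 9*(3 - ½*(-1))) - 2) = √(18*(3 + ½)/(121 + 9*(3 + ½)) - 2) = √(18*(7/2)/(121 + 9*(7/2)) - 2) = √(18*(7/2)/(121 + 63/2) - 2) = √(18*(7/2)/(305/2) - 2) = √(18*(7/2)*(2/305) - 2) = √(126/305 - 2) = √(-484/305) = 22*I*√305/305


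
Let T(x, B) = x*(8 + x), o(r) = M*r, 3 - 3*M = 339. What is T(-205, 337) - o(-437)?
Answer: -8559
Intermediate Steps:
M = -112 (M = 1 - ⅓*339 = 1 - 113 = -112)
o(r) = -112*r
T(-205, 337) - o(-437) = -205*(8 - 205) - (-112)*(-437) = -205*(-197) - 1*48944 = 40385 - 48944 = -8559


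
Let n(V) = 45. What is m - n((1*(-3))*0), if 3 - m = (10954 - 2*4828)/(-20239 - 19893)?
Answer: -842123/20066 ≈ -41.968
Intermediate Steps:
m = 60847/20066 (m = 3 - (10954 - 2*4828)/(-20239 - 19893) = 3 - (10954 - 9656)/(-40132) = 3 - 1298*(-1)/40132 = 3 - 1*(-649/20066) = 3 + 649/20066 = 60847/20066 ≈ 3.0323)
m - n((1*(-3))*0) = 60847/20066 - 1*45 = 60847/20066 - 45 = -842123/20066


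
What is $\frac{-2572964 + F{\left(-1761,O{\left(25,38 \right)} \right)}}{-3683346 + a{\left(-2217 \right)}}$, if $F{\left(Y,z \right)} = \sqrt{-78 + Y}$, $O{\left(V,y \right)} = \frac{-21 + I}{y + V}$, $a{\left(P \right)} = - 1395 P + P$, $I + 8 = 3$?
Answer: $\frac{27967}{6444} - \frac{i \sqrt{1839}}{592848} \approx 4.34 - 7.2335 \cdot 10^{-5} i$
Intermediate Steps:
$I = -5$ ($I = -8 + 3 = -5$)
$a{\left(P \right)} = - 1394 P$
$O{\left(V,y \right)} = - \frac{26}{V + y}$ ($O{\left(V,y \right)} = \frac{-21 - 5}{y + V} = - \frac{26}{V + y}$)
$\frac{-2572964 + F{\left(-1761,O{\left(25,38 \right)} \right)}}{-3683346 + a{\left(-2217 \right)}} = \frac{-2572964 + \sqrt{-78 - 1761}}{-3683346 - -3090498} = \frac{-2572964 + \sqrt{-1839}}{-3683346 + 3090498} = \frac{-2572964 + i \sqrt{1839}}{-592848} = \left(-2572964 + i \sqrt{1839}\right) \left(- \frac{1}{592848}\right) = \frac{27967}{6444} - \frac{i \sqrt{1839}}{592848}$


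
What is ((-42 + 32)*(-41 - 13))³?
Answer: 157464000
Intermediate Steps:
((-42 + 32)*(-41 - 13))³ = (-10*(-54))³ = 540³ = 157464000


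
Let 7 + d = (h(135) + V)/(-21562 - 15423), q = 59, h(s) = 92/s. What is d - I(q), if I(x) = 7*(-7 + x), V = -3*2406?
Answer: -1851419387/4992975 ≈ -370.80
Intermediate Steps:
V = -7218
I(x) = -49 + 7*x
d = -33976487/4992975 (d = -7 + (92/135 - 7218)/(-21562 - 15423) = -7 + (92*(1/135) - 7218)/(-36985) = -7 + (92/135 - 7218)*(-1/36985) = -7 - 974338/135*(-1/36985) = -7 + 974338/4992975 = -33976487/4992975 ≈ -6.8049)
d - I(q) = -33976487/4992975 - (-49 + 7*59) = -33976487/4992975 - (-49 + 413) = -33976487/4992975 - 1*364 = -33976487/4992975 - 364 = -1851419387/4992975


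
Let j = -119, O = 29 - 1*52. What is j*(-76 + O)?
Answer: 11781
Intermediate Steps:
O = -23 (O = 29 - 52 = -23)
j*(-76 + O) = -119*(-76 - 23) = -119*(-99) = 11781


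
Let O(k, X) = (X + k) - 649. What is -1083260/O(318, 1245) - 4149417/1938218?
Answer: -1051693298909/885765626 ≈ -1187.3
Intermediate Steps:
O(k, X) = -649 + X + k
-1083260/O(318, 1245) - 4149417/1938218 = -1083260/(-649 + 1245 + 318) - 4149417/1938218 = -1083260/914 - 4149417*1/1938218 = -1083260*1/914 - 4149417/1938218 = -541630/457 - 4149417/1938218 = -1051693298909/885765626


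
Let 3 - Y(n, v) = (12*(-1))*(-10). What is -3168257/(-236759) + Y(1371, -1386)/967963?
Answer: 180395755864/13480820701 ≈ 13.382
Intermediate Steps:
Y(n, v) = -117 (Y(n, v) = 3 - 12*(-1)*(-10) = 3 - (-12)*(-10) = 3 - 1*120 = 3 - 120 = -117)
-3168257/(-236759) + Y(1371, -1386)/967963 = -3168257/(-236759) - 117/967963 = -3168257*(-1/236759) - 117*1/967963 = 3168257/236759 - 117/967963 = 180395755864/13480820701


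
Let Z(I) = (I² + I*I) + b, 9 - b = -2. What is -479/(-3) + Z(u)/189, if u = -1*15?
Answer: 30638/189 ≈ 162.11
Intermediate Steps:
b = 11 (b = 9 - 1*(-2) = 9 + 2 = 11)
u = -15
Z(I) = 11 + 2*I² (Z(I) = (I² + I*I) + 11 = (I² + I²) + 11 = 2*I² + 11 = 11 + 2*I²)
-479/(-3) + Z(u)/189 = -479/(-3) + (11 + 2*(-15)²)/189 = -479*(-⅓) + (11 + 2*225)*(1/189) = 479/3 + (11 + 450)*(1/189) = 479/3 + 461*(1/189) = 479/3 + 461/189 = 30638/189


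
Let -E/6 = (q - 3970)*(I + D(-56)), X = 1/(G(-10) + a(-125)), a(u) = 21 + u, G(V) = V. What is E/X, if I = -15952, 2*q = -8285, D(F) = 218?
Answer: 87307179300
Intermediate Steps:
q = -8285/2 (q = (½)*(-8285) = -8285/2 ≈ -4142.5)
X = -1/114 (X = 1/(-10 + (21 - 125)) = 1/(-10 - 104) = 1/(-114) = -1/114 ≈ -0.0087719)
E = -765852450 (E = -6*(-8285/2 - 3970)*(-15952 + 218) = -(-48675)*(-15734) = -6*127642075 = -765852450)
E/X = -765852450/(-1/114) = -765852450*(-114) = 87307179300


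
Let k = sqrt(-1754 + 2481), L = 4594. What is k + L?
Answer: 4594 + sqrt(727) ≈ 4621.0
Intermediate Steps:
k = sqrt(727) ≈ 26.963
k + L = sqrt(727) + 4594 = 4594 + sqrt(727)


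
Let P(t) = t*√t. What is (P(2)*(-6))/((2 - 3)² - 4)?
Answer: 4*√2 ≈ 5.6569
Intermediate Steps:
P(t) = t^(3/2)
(P(2)*(-6))/((2 - 3)² - 4) = (2^(3/2)*(-6))/((2 - 3)² - 4) = ((2*√2)*(-6))/((-1)² - 4) = (-12*√2)/(1 - 4) = -12*√2/(-3) = -12*√2*(-⅓) = 4*√2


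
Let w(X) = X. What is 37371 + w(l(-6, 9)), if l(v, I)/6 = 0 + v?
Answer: 37335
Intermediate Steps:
l(v, I) = 6*v (l(v, I) = 6*(0 + v) = 6*v)
37371 + w(l(-6, 9)) = 37371 + 6*(-6) = 37371 - 36 = 37335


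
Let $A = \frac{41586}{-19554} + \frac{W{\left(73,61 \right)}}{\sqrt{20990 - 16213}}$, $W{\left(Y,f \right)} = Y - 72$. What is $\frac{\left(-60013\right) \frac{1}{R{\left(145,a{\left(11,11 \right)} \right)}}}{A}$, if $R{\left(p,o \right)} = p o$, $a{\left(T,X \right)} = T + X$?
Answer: $\frac{223296975151001}{25241759423760} + \frac{637402934053 \sqrt{4777}}{732011023289040} \approx 8.9065$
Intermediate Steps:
$W{\left(Y,f \right)} = -72 + Y$ ($W{\left(Y,f \right)} = Y - 72 = -72 + Y$)
$R{\left(p,o \right)} = o p$
$A = - \frac{6931}{3259} + \frac{\sqrt{4777}}{4777}$ ($A = \frac{41586}{-19554} + \frac{-72 + 73}{\sqrt{20990 - 16213}} = 41586 \left(- \frac{1}{19554}\right) + 1 \frac{1}{\sqrt{4777}} = - \frac{6931}{3259} + 1 \frac{\sqrt{4777}}{4777} = - \frac{6931}{3259} + \frac{\sqrt{4777}}{4777} \approx -2.1123$)
$\frac{\left(-60013\right) \frac{1}{R{\left(145,a{\left(11,11 \right)} \right)}}}{A} = \frac{\left(-60013\right) \frac{1}{\left(11 + 11\right) 145}}{- \frac{6931}{3259} + \frac{\sqrt{4777}}{4777}} = \frac{\left(-60013\right) \frac{1}{22 \cdot 145}}{- \frac{6931}{3259} + \frac{\sqrt{4777}}{4777}} = \frac{\left(-60013\right) \frac{1}{3190}}{- \frac{6931}{3259} + \frac{\sqrt{4777}}{4777}} = - \frac{60013}{3190 \left(- \frac{6931}{3259} + \frac{\sqrt{4777}}{4777}\right)}$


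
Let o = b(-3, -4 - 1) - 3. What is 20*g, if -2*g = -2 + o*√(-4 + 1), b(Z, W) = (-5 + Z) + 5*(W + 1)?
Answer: 20 + 310*I*√3 ≈ 20.0 + 536.94*I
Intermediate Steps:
b(Z, W) = Z + 5*W (b(Z, W) = (-5 + Z) + 5*(1 + W) = (-5 + Z) + (5 + 5*W) = Z + 5*W)
o = -31 (o = (-3 + 5*(-4 - 1)) - 3 = (-3 + 5*(-5)) - 3 = (-3 - 25) - 3 = -28 - 3 = -31)
g = 1 + 31*I*√3/2 (g = -(-2 - 31*√(-4 + 1))/2 = -(-2 - 31*I*√3)/2 = 1 + 31*I*√3/2 ≈ 1.0 + 26.847*I)
20*g = 20*(1 + 31*I*√3/2) = 20 + 310*I*√3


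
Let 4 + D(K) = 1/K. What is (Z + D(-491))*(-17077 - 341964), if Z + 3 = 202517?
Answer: -35700311559769/491 ≈ -7.2709e+10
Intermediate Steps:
Z = 202514 (Z = -3 + 202517 = 202514)
D(K) = -4 + 1/K
(Z + D(-491))*(-17077 - 341964) = (202514 + (-4 + 1/(-491)))*(-17077 - 341964) = (202514 + (-4 - 1/491))*(-359041) = (202514 - 1965/491)*(-359041) = (99432409/491)*(-359041) = -35700311559769/491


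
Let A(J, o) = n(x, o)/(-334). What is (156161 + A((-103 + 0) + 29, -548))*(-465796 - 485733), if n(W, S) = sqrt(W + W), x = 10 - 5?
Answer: -148591720169 + 951529*sqrt(10)/334 ≈ -1.4859e+11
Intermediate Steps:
x = 5
n(W, S) = sqrt(2)*sqrt(W) (n(W, S) = sqrt(2*W) = sqrt(2)*sqrt(W))
A(J, o) = -sqrt(10)/334 (A(J, o) = (sqrt(2)*sqrt(5))/(-334) = sqrt(10)*(-1/334) = -sqrt(10)/334)
(156161 + A((-103 + 0) + 29, -548))*(-465796 - 485733) = (156161 - sqrt(10)/334)*(-465796 - 485733) = (156161 - sqrt(10)/334)*(-951529) = -148591720169 + 951529*sqrt(10)/334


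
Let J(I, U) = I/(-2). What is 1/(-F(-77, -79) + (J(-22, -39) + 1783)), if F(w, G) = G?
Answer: 1/1873 ≈ 0.00053390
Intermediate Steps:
J(I, U) = -I/2
1/(-F(-77, -79) + (J(-22, -39) + 1783)) = 1/(-1*(-79) + (-½*(-22) + 1783)) = 1/(79 + (11 + 1783)) = 1/(79 + 1794) = 1/1873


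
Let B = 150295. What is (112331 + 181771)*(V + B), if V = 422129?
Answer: 168351043248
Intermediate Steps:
(112331 + 181771)*(V + B) = (112331 + 181771)*(422129 + 150295) = 294102*572424 = 168351043248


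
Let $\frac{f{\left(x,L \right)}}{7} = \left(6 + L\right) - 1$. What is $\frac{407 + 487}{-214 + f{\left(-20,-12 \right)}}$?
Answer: $- \frac{894}{263} \approx -3.3992$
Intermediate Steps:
$f{\left(x,L \right)} = 35 + 7 L$ ($f{\left(x,L \right)} = 7 \left(\left(6 + L\right) - 1\right) = 7 \left(5 + L\right) = 35 + 7 L$)
$\frac{407 + 487}{-214 + f{\left(-20,-12 \right)}} = \frac{407 + 487}{-214 + \left(35 + 7 \left(-12\right)\right)} = \frac{894}{-214 + \left(35 - 84\right)} = \frac{894}{-214 - 49} = \frac{894}{-263} = 894 \left(- \frac{1}{263}\right) = - \frac{894}{263}$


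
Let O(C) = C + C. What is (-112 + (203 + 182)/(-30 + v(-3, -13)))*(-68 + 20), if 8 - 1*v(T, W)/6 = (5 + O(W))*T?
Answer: 16282/3 ≈ 5427.3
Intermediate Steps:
O(C) = 2*C
v(T, W) = 48 - 6*T*(5 + 2*W) (v(T, W) = 48 - 6*(5 + 2*W)*T = 48 - 6*T*(5 + 2*W))
(-112 + (203 + 182)/(-30 + v(-3, -13)))*(-68 + 20) = (-112 + (203 + 182)/(-30 + (48 - 30*(-3) - 12*(-3)*(-13))))*(-68 + 20) = (-112 + 385/(-30 + (48 + 90 - 468)))*(-48) = (-112 + 385/(-30 - 330))*(-48) = (-112 + 385/(-360))*(-48) = (-112 + 385*(-1/360))*(-48) = (-112 - 77/72)*(-48) = -8141/72*(-48) = 16282/3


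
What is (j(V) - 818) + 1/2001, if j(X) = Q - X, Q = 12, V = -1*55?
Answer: -1502750/2001 ≈ -751.00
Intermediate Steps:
V = -55
j(X) = 12 - X
(j(V) - 818) + 1/2001 = ((12 - 1*(-55)) - 818) + 1/2001 = ((12 + 55) - 818) + 1/2001 = (67 - 818) + 1/2001 = -751 + 1/2001 = -1502750/2001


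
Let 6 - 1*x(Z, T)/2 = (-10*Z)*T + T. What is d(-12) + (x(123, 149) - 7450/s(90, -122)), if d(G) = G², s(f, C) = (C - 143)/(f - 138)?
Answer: 19347574/53 ≈ 3.6505e+5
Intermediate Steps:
x(Z, T) = 12 - 2*T + 20*T*Z (x(Z, T) = 12 - 2*((-10*Z)*T + T) = 12 - 2*(-10*T*Z + T) = 12 - 2*(T - 10*T*Z) = 12 + (-2*T + 20*T*Z) = 12 - 2*T + 20*T*Z)
s(f, C) = (-143 + C)/(-138 + f)
d(-12) + (x(123, 149) - 7450/s(90, -122)) = (-12)² + ((12 - 2*149 + 20*149*123) - 7450*(-138 + 90)/(-143 - 122)) = 144 + ((12 - 298 + 366540) - 7450/(-265/(-48))) = 144 + (366254 - 7450/((-1/48*(-265)))) = 144 + (366254 - 7450/265/48) = 144 + (366254 - 7450*48/265) = 144 + (366254 - 71520/53) = 144 + 19339942/53 = 19347574/53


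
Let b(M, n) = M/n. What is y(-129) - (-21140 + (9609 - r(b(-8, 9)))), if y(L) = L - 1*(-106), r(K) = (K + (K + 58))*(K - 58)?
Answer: 663968/81 ≈ 8197.1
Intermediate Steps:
r(K) = (-58 + K)*(58 + 2*K) (r(K) = (K + (58 + K))*(-58 + K) = (58 + 2*K)*(-58 + K) = (-58 + K)*(58 + 2*K))
y(L) = 106 + L (y(L) = L + 106 = 106 + L)
y(-129) - (-21140 + (9609 - r(b(-8, 9)))) = (106 - 129) - (-21140 + (9609 - (-3364 - (-464)/9 + 2*(-8/9)**2))) = -23 - (-21140 + (9609 - (-3364 - (-464)/9 + 2*(-8*1/9)**2))) = -23 - (-21140 + (9609 - (-3364 - 58*(-8/9) + 2*(-8/9)**2))) = -23 - (-21140 + (9609 - (-3364 + 464/9 + 2*(64/81)))) = -23 - (-21140 + (9609 - (-3364 + 464/9 + 128/81))) = -23 - (-21140 + (9609 - 1*(-268180/81))) = -23 - (-21140 + (9609 + 268180/81)) = -23 - (-21140 + 1046509/81) = -23 - 1*(-665831/81) = -23 + 665831/81 = 663968/81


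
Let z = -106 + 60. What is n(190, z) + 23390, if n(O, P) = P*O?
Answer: 14650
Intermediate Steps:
z = -46
n(O, P) = O*P
n(190, z) + 23390 = 190*(-46) + 23390 = -8740 + 23390 = 14650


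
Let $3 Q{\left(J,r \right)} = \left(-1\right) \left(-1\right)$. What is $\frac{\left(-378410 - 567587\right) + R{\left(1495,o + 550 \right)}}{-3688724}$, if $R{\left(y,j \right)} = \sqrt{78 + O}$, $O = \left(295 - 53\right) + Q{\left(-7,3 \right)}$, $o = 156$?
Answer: $\frac{72769}{283748} - \frac{31 \sqrt{3}}{11066172} \approx 0.25645$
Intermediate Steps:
$Q{\left(J,r \right)} = \frac{1}{3}$ ($Q{\left(J,r \right)} = \frac{\left(-1\right) \left(-1\right)}{3} = \frac{1}{3} \cdot 1 = \frac{1}{3}$)
$O = \frac{727}{3}$ ($O = \left(295 - 53\right) + \frac{1}{3} = 242 + \frac{1}{3} = \frac{727}{3} \approx 242.33$)
$R{\left(y,j \right)} = \frac{31 \sqrt{3}}{3}$ ($R{\left(y,j \right)} = \sqrt{78 + \frac{727}{3}} = \sqrt{\frac{961}{3}} = \frac{31 \sqrt{3}}{3}$)
$\frac{\left(-378410 - 567587\right) + R{\left(1495,o + 550 \right)}}{-3688724} = \frac{\left(-378410 - 567587\right) + \frac{31 \sqrt{3}}{3}}{-3688724} = \left(-945997 + \frac{31 \sqrt{3}}{3}\right) \left(- \frac{1}{3688724}\right) = \frac{72769}{283748} - \frac{31 \sqrt{3}}{11066172}$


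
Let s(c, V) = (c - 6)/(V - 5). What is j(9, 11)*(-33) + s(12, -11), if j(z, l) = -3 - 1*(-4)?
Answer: -267/8 ≈ -33.375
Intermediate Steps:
s(c, V) = (-6 + c)/(-5 + V)
j(z, l) = 1 (j(z, l) = -3 + 4 = 1)
j(9, 11)*(-33) + s(12, -11) = 1*(-33) + (-6 + 12)/(-5 - 11) = -33 + 6/(-16) = -33 - 1/16*6 = -33 - 3/8 = -267/8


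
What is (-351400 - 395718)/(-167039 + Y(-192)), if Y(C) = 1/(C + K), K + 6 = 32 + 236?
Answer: 52298260/11692729 ≈ 4.4727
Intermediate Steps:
K = 262 (K = -6 + (32 + 236) = -6 + 268 = 262)
Y(C) = 1/(262 + C) (Y(C) = 1/(C + 262) = 1/(262 + C))
(-351400 - 395718)/(-167039 + Y(-192)) = (-351400 - 395718)/(-167039 + 1/(262 - 192)) = -747118/(-167039 + 1/70) = -747118/(-11692729/70) = -747118*(-70/11692729) = 52298260/11692729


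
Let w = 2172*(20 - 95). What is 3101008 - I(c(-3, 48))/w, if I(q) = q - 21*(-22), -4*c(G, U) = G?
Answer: 673538938217/217200 ≈ 3.1010e+6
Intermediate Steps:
c(G, U) = -G/4
I(q) = 462 + q (I(q) = q + 462 = 462 + q)
w = -162900 (w = 2172*(-75) = -162900)
3101008 - I(c(-3, 48))/w = 3101008 - (462 - 1/4*(-3))/(-162900) = 3101008 - (462 + 3/4)*(-1)/162900 = 3101008 - 1851*(-1)/(4*162900) = 3101008 - 1*(-617/217200) = 3101008 + 617/217200 = 673538938217/217200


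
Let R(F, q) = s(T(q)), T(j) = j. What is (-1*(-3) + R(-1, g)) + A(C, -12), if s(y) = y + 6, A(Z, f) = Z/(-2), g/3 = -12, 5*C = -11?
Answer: -259/10 ≈ -25.900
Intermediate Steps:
C = -11/5 (C = (⅕)*(-11) = -11/5 ≈ -2.2000)
g = -36 (g = 3*(-12) = -36)
A(Z, f) = -Z/2 (A(Z, f) = Z*(-½) = -Z/2)
s(y) = 6 + y
R(F, q) = 6 + q
(-1*(-3) + R(-1, g)) + A(C, -12) = (-1*(-3) + (6 - 36)) - ½*(-11/5) = (3 - 30) + 11/10 = -27 + 11/10 = -259/10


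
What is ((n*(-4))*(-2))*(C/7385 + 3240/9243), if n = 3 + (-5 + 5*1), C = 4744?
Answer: 180736512/7584395 ≈ 23.830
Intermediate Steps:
n = 3 (n = 3 + (-5 + 5) = 3 + 0 = 3)
((n*(-4))*(-2))*(C/7385 + 3240/9243) = ((3*(-4))*(-2))*(4744/7385 + 3240/9243) = (-12*(-2))*(4744*(1/7385) + 3240*(1/9243)) = 24*(4744/7385 + 360/1027) = 24*(7530688/7584395) = 180736512/7584395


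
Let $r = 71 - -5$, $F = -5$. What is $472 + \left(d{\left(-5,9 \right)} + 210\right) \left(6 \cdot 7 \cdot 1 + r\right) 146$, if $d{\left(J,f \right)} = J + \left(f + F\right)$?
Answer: $3601124$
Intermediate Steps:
$d{\left(J,f \right)} = -5 + J + f$ ($d{\left(J,f \right)} = J + \left(f - 5\right) = J + \left(-5 + f\right) = -5 + J + f$)
$r = 76$ ($r = 71 + \left(-33 + 38\right) = 71 + 5 = 76$)
$472 + \left(d{\left(-5,9 \right)} + 210\right) \left(6 \cdot 7 \cdot 1 + r\right) 146 = 472 + \left(\left(-5 - 5 + 9\right) + 210\right) \left(6 \cdot 7 \cdot 1 + 76\right) 146 = 472 + \left(-1 + 210\right) \left(42 \cdot 1 + 76\right) 146 = 472 + 209 \left(42 + 76\right) 146 = 472 + 209 \cdot 118 \cdot 146 = 472 + 24662 \cdot 146 = 472 + 3600652 = 3601124$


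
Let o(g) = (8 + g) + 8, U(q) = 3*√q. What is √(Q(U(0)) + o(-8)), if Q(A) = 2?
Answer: √10 ≈ 3.1623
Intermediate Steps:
o(g) = 16 + g
√(Q(U(0)) + o(-8)) = √(2 + (16 - 8)) = √(2 + 8) = √10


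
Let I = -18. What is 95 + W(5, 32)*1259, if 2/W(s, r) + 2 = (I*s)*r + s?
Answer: 270797/2877 ≈ 94.125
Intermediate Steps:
W(s, r) = 2/(-2 + s - 18*r*s) (W(s, r) = 2/(-2 + ((-18*s)*r + s)) = 2/(-2 + (-18*r*s + s)) = 2/(-2 + (s - 18*r*s)) = 2/(-2 + s - 18*r*s))
95 + W(5, 32)*1259 = 95 - 2/(2 - 1*5 + 18*32*5)*1259 = 95 - 2/(2 - 5 + 2880)*1259 = 95 - 2/2877*1259 = 95 - 2518/2877 = 270797/2877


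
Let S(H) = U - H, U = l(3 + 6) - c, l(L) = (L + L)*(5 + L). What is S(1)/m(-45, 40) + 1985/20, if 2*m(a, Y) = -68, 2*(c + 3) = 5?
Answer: 3123/34 ≈ 91.853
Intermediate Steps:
c = -1/2 (c = -3 + (1/2)*5 = -3 + 5/2 = -1/2 ≈ -0.50000)
l(L) = 2*L*(5 + L) (l(L) = (2*L)*(5 + L) = 2*L*(5 + L))
m(a, Y) = -34 (m(a, Y) = (1/2)*(-68) = -34)
U = 505/2 (U = 2*(3 + 6)*(5 + (3 + 6)) - 1*(-1/2) = 2*9*(5 + 9) + 1/2 = 2*9*14 + 1/2 = 252 + 1/2 = 505/2 ≈ 252.50)
S(H) = 505/2 - H
S(1)/m(-45, 40) + 1985/20 = (505/2 - 1*1)/(-34) + 1985/20 = (505/2 - 1)*(-1/34) + 1985*(1/20) = (503/2)*(-1/34) + 397/4 = -503/68 + 397/4 = 3123/34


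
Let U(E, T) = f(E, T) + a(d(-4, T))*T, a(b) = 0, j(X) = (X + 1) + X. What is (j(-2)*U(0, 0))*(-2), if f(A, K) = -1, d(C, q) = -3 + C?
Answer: -6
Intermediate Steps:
j(X) = 1 + 2*X (j(X) = (1 + X) + X = 1 + 2*X)
U(E, T) = -1 (U(E, T) = -1 + 0*T = -1 + 0 = -1)
(j(-2)*U(0, 0))*(-2) = ((1 + 2*(-2))*(-1))*(-2) = ((1 - 4)*(-1))*(-2) = -3*(-1)*(-2) = 3*(-2) = -6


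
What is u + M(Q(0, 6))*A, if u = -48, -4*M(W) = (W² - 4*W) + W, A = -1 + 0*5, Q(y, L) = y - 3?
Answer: -87/2 ≈ -43.500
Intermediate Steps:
Q(y, L) = -3 + y
A = -1 (A = -1 + 0 = -1)
M(W) = -W²/4 + 3*W/4 (M(W) = -((W² - 4*W) + W)/4 = -(W² - 3*W)/4 = -W²/4 + 3*W/4)
u + M(Q(0, 6))*A = -48 + ((-3 + 0)*(3 - (-3 + 0))/4)*(-1) = -48 + ((¼)*(-3)*(3 - 1*(-3)))*(-1) = -48 + ((¼)*(-3)*(3 + 3))*(-1) = -48 + ((¼)*(-3)*6)*(-1) = -48 - 9/2*(-1) = -48 + 9/2 = -87/2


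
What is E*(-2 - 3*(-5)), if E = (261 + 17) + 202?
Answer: 6240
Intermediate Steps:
E = 480 (E = 278 + 202 = 480)
E*(-2 - 3*(-5)) = 480*(-2 - 3*(-5)) = 480*(-2 + 15) = 480*13 = 6240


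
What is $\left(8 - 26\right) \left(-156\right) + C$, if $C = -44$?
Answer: $2764$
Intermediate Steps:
$\left(8 - 26\right) \left(-156\right) + C = \left(8 - 26\right) \left(-156\right) - 44 = \left(-18\right) \left(-156\right) - 44 = 2808 - 44 = 2764$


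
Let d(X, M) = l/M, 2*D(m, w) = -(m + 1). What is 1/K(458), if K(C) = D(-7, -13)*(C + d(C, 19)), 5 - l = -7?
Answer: 19/26142 ≈ 0.00072680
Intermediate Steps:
l = 12 (l = 5 - 1*(-7) = 5 + 7 = 12)
D(m, w) = -1/2 - m/2 (D(m, w) = (-(m + 1))/2 = (-(1 + m))/2 = (-1 - m)/2 = -1/2 - m/2)
d(X, M) = 12/M
K(C) = 36/19 + 3*C (K(C) = (-1/2 - 1/2*(-7))*(C + 12/19) = (-1/2 + 7/2)*(C + 12*(1/19)) = 3*(C + 12/19) = 3*(12/19 + C) = 36/19 + 3*C)
1/K(458) = 1/(36/19 + 3*458) = 1/(36/19 + 1374) = 1/(26142/19) = 19/26142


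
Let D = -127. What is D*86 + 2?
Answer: -10920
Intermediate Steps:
D*86 + 2 = -127*86 + 2 = -10922 + 2 = -10920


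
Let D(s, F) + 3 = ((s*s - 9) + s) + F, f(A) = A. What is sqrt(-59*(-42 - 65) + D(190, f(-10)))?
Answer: 7*sqrt(869) ≈ 206.35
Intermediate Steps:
D(s, F) = -12 + F + s + s**2 (D(s, F) = -3 + (((s*s - 9) + s) + F) = -3 + (((s**2 - 9) + s) + F) = -3 + (((-9 + s**2) + s) + F) = -3 + ((-9 + s + s**2) + F) = -3 + (-9 + F + s + s**2) = -12 + F + s + s**2)
sqrt(-59*(-42 - 65) + D(190, f(-10))) = sqrt(-59*(-42 - 65) + (-12 - 10 + 190 + 190**2)) = sqrt(-59*(-107) + (-12 - 10 + 190 + 36100)) = sqrt(6313 + 36268) = sqrt(42581) = 7*sqrt(869)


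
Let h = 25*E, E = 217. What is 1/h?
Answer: 1/5425 ≈ 0.00018433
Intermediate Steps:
h = 5425 (h = 25*217 = 5425)
1/h = 1/5425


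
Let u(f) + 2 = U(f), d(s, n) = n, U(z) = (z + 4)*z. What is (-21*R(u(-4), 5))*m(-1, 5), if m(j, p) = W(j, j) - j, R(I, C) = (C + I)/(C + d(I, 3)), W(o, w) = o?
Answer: 0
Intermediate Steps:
U(z) = z*(4 + z) (U(z) = (4 + z)*z = z*(4 + z))
u(f) = -2 + f*(4 + f)
R(I, C) = (C + I)/(3 + C) (R(I, C) = (C + I)/(C + 3) = (C + I)/(3 + C))
m(j, p) = 0 (m(j, p) = j - j = 0)
(-21*R(u(-4), 5))*m(-1, 5) = -21*(5 + (-2 - 4*(4 - 4)))/(3 + 5)*0 = -21*(5 + (-2 - 4*0))/8*0 = -21*(5 + (-2 + 0))/8*0 = -21*(5 - 2)/8*0 = -21*3/8*0 = -63/8*0 = 0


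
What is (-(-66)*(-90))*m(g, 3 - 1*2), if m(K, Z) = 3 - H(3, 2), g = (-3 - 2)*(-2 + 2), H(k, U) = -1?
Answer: -23760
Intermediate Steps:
g = 0 (g = -5*0 = 0)
m(K, Z) = 4 (m(K, Z) = 3 - 1*(-1) = 3 + 1 = 4)
(-(-66)*(-90))*m(g, 3 - 1*2) = -(-66)*(-90)*4 = -66*90*4 = -5940*4 = -23760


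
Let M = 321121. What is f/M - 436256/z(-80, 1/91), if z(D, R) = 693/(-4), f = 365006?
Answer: 560616801062/222536853 ≈ 2519.2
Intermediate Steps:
z(D, R) = -693/4 (z(D, R) = 693*(-¼) = -693/4)
f/M - 436256/z(-80, 1/91) = 365006/321121 - 436256/(-693/4) = 365006*(1/321121) - 436256*(-4/693) = 365006/321121 + 1745024/693 = 560616801062/222536853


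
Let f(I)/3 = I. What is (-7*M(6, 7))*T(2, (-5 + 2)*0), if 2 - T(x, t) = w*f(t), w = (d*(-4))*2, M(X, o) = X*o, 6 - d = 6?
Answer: -588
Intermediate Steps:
d = 0 (d = 6 - 1*6 = 6 - 6 = 0)
f(I) = 3*I
w = 0 (w = (0*(-4))*2 = 0*2 = 0)
T(x, t) = 2 (T(x, t) = 2 - 0*3*t = 2 - 1*0 = 2 + 0 = 2)
(-7*M(6, 7))*T(2, (-5 + 2)*0) = -42*7*2 = -7*42*2 = -294*2 = -588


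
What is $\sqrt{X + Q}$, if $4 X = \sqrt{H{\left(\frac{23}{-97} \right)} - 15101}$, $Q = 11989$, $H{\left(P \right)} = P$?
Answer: $\frac{\sqrt{451218004 + 194 i \sqrt{35521885}}}{194} \approx 109.49 + 0.14029 i$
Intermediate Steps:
$X = \frac{i \sqrt{35521885}}{194}$ ($X = \frac{\sqrt{\frac{23}{-97} - 15101}}{4} = \frac{\sqrt{23 \left(- \frac{1}{97}\right) - 15101}}{4} = \frac{\sqrt{- \frac{23}{97} - 15101}}{4} = \frac{\sqrt{- \frac{1464820}{97}}}{4} = \frac{\frac{2}{97} i \sqrt{35521885}}{4} = \frac{i \sqrt{35521885}}{194} \approx 30.722 i$)
$\sqrt{X + Q} = \sqrt{\frac{i \sqrt{35521885}}{194} + 11989} = \sqrt{11989 + \frac{i \sqrt{35521885}}{194}}$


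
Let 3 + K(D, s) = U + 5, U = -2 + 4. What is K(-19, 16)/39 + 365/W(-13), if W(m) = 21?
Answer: 1591/91 ≈ 17.484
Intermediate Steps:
U = 2
K(D, s) = 4 (K(D, s) = -3 + (2 + 5) = -3 + 7 = 4)
K(-19, 16)/39 + 365/W(-13) = 4/39 + 365/21 = 1591/91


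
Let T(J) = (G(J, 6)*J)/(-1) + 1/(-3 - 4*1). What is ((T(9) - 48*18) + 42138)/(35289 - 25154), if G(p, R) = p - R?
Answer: 288728/70945 ≈ 4.0697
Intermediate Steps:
T(J) = -⅐ - J*(-6 + J) (T(J) = ((J - 1*6)*J)/(-1) + 1/(-3 - 4*1) = ((J - 6)*J)*(-1) + 1/(-7) = ((-6 + J)*J)*(-1) - ⅐*1 = (J*(-6 + J))*(-1) - ⅐ = -J*(-6 + J) - ⅐ = -⅐ - J*(-6 + J))
((T(9) - 48*18) + 42138)/(35289 - 25154) = (((-⅐ - 1*9² + 6*9) - 48*18) + 42138)/(35289 - 25154) = (((-⅐ - 1*81 + 54) - 864) + 42138)/10135 = (((-⅐ - 81 + 54) - 864) + 42138)*(1/10135) = ((-190/7 - 864) + 42138)*(1/10135) = (-6238/7 + 42138)*(1/10135) = (288728/7)*(1/10135) = 288728/70945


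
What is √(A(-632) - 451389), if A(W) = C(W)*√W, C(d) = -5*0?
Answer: I*√451389 ≈ 671.85*I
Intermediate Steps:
C(d) = 0
A(W) = 0 (A(W) = 0*√W = 0)
√(A(-632) - 451389) = √(0 - 451389) = √(-451389) = I*√451389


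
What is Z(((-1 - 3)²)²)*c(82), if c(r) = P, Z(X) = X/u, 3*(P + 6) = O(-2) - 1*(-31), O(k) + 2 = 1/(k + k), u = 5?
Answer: 2752/15 ≈ 183.47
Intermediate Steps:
O(k) = -2 + 1/(2*k) (O(k) = -2 + 1/(k + k) = -2 + 1/(2*k))
P = 43/12 (P = -6 + ((-2 + (½)/(-2)) - 1*(-31))/3 = -6 + ((-2 + (½)*(-½)) + 31)/3 = -6 + ((-2 - ¼) + 31)/3 = -6 + (-9/4 + 31)/3 = -6 + (⅓)*(115/4) = -6 + 115/12 = 43/12 ≈ 3.5833)
Z(X) = X/5
c(r) = 43/12
Z(((-1 - 3)²)²)*c(82) = (((-1 - 3)²)²/5)*(43/12) = (((-4)²)²/5)*(43/12) = ((⅕)*16²)*(43/12) = ((⅕)*256)*(43/12) = (256/5)*(43/12) = 2752/15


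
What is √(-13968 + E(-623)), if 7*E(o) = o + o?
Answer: I*√14146 ≈ 118.94*I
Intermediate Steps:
E(o) = 2*o/7 (E(o) = (o + o)/7 = (2*o)/7 = 2*o/7)
√(-13968 + E(-623)) = √(-13968 + (2/7)*(-623)) = √(-13968 - 178) = √(-14146) = I*√14146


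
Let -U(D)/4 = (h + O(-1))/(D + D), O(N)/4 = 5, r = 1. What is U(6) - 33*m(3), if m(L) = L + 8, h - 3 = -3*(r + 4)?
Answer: -1097/3 ≈ -365.67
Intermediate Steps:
O(N) = 20 (O(N) = 4*5 = 20)
h = -12 (h = 3 - 3*(1 + 4) = 3 - 3*5 = 3 - 15 = -12)
m(L) = 8 + L
U(D) = -16/D (U(D) = -4*(-12 + 20)/(D + D) = -32/(2*D) = -32*1/(2*D) = -16/D)
U(6) - 33*m(3) = -16/6 - 33*(8 + 3) = -16*⅙ - 33*11 = -8/3 - 363 = -1097/3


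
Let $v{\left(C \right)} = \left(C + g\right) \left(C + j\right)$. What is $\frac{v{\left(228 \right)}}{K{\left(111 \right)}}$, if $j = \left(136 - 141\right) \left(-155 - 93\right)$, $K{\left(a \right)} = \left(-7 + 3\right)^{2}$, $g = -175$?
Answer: $\frac{19451}{4} \approx 4862.8$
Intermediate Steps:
$K{\left(a \right)} = 16$ ($K{\left(a \right)} = \left(-4\right)^{2} = 16$)
$j = 1240$ ($j = \left(-5\right) \left(-248\right) = 1240$)
$v{\left(C \right)} = \left(-175 + C\right) \left(1240 + C\right)$ ($v{\left(C \right)} = \left(C - 175\right) \left(C + 1240\right) = \left(-175 + C\right) \left(1240 + C\right)$)
$\frac{v{\left(228 \right)}}{K{\left(111 \right)}} = \frac{-217000 + 228^{2} + 1065 \cdot 228}{16} = \left(-217000 + 51984 + 242820\right) \frac{1}{16} = 77804 \cdot \frac{1}{16} = \frac{19451}{4}$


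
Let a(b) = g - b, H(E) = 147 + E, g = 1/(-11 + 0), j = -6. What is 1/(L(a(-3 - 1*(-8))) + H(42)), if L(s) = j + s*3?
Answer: 11/1845 ≈ 0.0059621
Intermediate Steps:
g = -1/11 (g = 1/(-11) = -1/11 ≈ -0.090909)
a(b) = -1/11 - b
L(s) = -6 + 3*s (L(s) = -6 + s*3 = -6 + 3*s)
1/(L(a(-3 - 1*(-8))) + H(42)) = 1/((-6 + 3*(-1/11 - (-3 - 1*(-8)))) + (147 + 42)) = 1/((-6 + 3*(-1/11 - (-3 + 8))) + 189) = 1/((-6 + 3*(-1/11 - 1*5)) + 189) = 1/((-6 + 3*(-1/11 - 5)) + 189) = 1/((-6 + 3*(-56/11)) + 189) = 1/((-6 - 168/11) + 189) = 1/(-234/11 + 189) = 1/(1845/11) = 11/1845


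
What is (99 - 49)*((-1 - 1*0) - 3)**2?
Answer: 800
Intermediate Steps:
(99 - 49)*((-1 - 1*0) - 3)**2 = 50*((-1 + 0) - 3)**2 = 50*(-1 - 3)**2 = 50*(-4)**2 = 50*16 = 800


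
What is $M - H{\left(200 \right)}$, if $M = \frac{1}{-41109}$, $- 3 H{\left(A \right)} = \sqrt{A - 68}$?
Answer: $- \frac{1}{41109} + \frac{2 \sqrt{33}}{3} \approx 3.8297$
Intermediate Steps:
$H{\left(A \right)} = - \frac{\sqrt{-68 + A}}{3}$ ($H{\left(A \right)} = - \frac{\sqrt{A - 68}}{3} = - \frac{\sqrt{-68 + A}}{3}$)
$M = - \frac{1}{41109} \approx -2.4326 \cdot 10^{-5}$
$M - H{\left(200 \right)} = - \frac{1}{41109} - - \frac{\sqrt{-68 + 200}}{3} = - \frac{1}{41109} - - \frac{\sqrt{132}}{3} = - \frac{1}{41109} - - \frac{2 \sqrt{33}}{3} = - \frac{1}{41109} + \frac{2 \sqrt{33}}{3}$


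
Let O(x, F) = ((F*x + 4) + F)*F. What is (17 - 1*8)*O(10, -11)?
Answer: 11583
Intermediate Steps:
O(x, F) = F*(4 + F + F*x) (O(x, F) = ((4 + F*x) + F)*F = (4 + F + F*x)*F = F*(4 + F + F*x))
(17 - 1*8)*O(10, -11) = (17 - 1*8)*(-11*(4 - 11 - 11*10)) = (17 - 8)*(-11*(4 - 11 - 110)) = 9*(-11*(-117)) = 9*1287 = 11583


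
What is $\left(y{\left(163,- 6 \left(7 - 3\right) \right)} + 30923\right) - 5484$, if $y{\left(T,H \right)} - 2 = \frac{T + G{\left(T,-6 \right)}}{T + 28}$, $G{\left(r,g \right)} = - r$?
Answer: $25441$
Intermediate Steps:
$y{\left(T,H \right)} = 2$ ($y{\left(T,H \right)} = 2 + \frac{T - T}{T + 28} = 2 + \frac{0}{28 + T} = 2 + 0 = 2$)
$\left(y{\left(163,- 6 \left(7 - 3\right) \right)} + 30923\right) - 5484 = \left(2 + 30923\right) - 5484 = 30925 - 5484 = 25441$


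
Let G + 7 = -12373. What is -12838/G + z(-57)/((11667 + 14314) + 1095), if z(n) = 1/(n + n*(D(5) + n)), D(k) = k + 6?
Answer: 8915983421/8597902572 ≈ 1.0370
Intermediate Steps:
G = -12380 (G = -7 - 12373 = -12380)
D(k) = 6 + k
z(n) = 1/(n + n*(11 + n)) (z(n) = 1/(n + n*((6 + 5) + n)) = 1/(n + n*(11 + n)))
-12838/G + z(-57)/((11667 + 14314) + 1095) = -12838/(-12380) + (1/((-57)*(12 - 57)))/((11667 + 14314) + 1095) = -12838*(-1/12380) + (-1/57/(-45))/(25981 + 1095) = 6419/6190 - 1/57*(-1/45)/27076 = 6419/6190 + (1/2565)*(1/27076) = 6419/6190 + 1/69449940 = 8915983421/8597902572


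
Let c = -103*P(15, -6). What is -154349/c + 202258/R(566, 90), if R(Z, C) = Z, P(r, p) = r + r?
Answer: 356169377/874470 ≈ 407.30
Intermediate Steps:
P(r, p) = 2*r
c = -3090 (c = -206*15 = -103*30 = -3090)
-154349/c + 202258/R(566, 90) = -154349/(-3090) + 202258/566 = -154349*(-1/3090) + 202258*(1/566) = 154349/3090 + 101129/283 = 356169377/874470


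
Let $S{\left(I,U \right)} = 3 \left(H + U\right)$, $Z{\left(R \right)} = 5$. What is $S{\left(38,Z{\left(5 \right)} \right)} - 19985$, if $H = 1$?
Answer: $-19967$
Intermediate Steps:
$S{\left(I,U \right)} = 3 + 3 U$ ($S{\left(I,U \right)} = 3 \left(1 + U\right) = 3 + 3 U$)
$S{\left(38,Z{\left(5 \right)} \right)} - 19985 = \left(3 + 3 \cdot 5\right) - 19985 = \left(3 + 15\right) - 19985 = 18 - 19985 = -19967$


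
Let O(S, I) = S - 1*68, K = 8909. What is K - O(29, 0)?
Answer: 8948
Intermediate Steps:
O(S, I) = -68 + S (O(S, I) = S - 68 = -68 + S)
K - O(29, 0) = 8909 - (-68 + 29) = 8909 - 1*(-39) = 8909 + 39 = 8948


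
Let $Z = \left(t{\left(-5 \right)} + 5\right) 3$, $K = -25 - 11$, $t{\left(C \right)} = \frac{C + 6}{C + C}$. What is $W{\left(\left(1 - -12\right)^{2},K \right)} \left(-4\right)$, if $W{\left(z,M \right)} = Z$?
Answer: $- \frac{294}{5} \approx -58.8$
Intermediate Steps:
$t{\left(C \right)} = \frac{6 + C}{2 C}$
$K = -36$ ($K = -25 - 11 = -36$)
$Z = \frac{147}{10}$ ($Z = \left(\frac{6 - 5}{2 \left(-5\right)} + 5\right) 3 = \left(\frac{1}{2} \left(- \frac{1}{5}\right) 1 + 5\right) 3 = \left(- \frac{1}{10} + 5\right) 3 = \frac{49}{10} \cdot 3 = \frac{147}{10} \approx 14.7$)
$W{\left(z,M \right)} = \frac{147}{10}$
$W{\left(\left(1 - -12\right)^{2},K \right)} \left(-4\right) = \frac{147}{10} \left(-4\right) = - \frac{294}{5}$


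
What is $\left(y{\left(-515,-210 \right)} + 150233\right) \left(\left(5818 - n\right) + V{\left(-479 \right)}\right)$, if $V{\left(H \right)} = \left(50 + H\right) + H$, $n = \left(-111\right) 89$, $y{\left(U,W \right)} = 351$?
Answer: $2226986776$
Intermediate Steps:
$n = -9879$
$V{\left(H \right)} = 50 + 2 H$
$\left(y{\left(-515,-210 \right)} + 150233\right) \left(\left(5818 - n\right) + V{\left(-479 \right)}\right) = \left(351 + 150233\right) \left(\left(5818 - -9879\right) + \left(50 + 2 \left(-479\right)\right)\right) = 150584 \left(\left(5818 + 9879\right) + \left(50 - 958\right)\right) = 150584 \left(15697 - 908\right) = 150584 \cdot 14789 = 2226986776$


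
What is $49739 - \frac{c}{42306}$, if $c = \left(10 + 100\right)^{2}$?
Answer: $\frac{95647547}{1923} \approx 49739.0$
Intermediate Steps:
$c = 12100$ ($c = 110^{2} = 12100$)
$49739 - \frac{c}{42306} = 49739 - \frac{12100}{42306} = 49739 - 12100 \cdot \frac{1}{42306} = 49739 - \frac{550}{1923} = \frac{95647547}{1923}$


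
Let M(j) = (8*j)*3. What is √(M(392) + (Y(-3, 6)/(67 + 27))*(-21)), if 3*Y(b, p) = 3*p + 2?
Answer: √20778982/47 ≈ 96.987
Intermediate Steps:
Y(b, p) = ⅔ + p (Y(b, p) = (3*p + 2)/3 = (2 + 3*p)/3 = ⅔ + p)
M(j) = 24*j
√(M(392) + (Y(-3, 6)/(67 + 27))*(-21)) = √(24*392 + ((⅔ + 6)/(67 + 27))*(-21)) = √(9408 + ((20/3)/94)*(-21)) = √(9408 + ((1/94)*(20/3))*(-21)) = √(9408 + (10/141)*(-21)) = √(9408 - 70/47) = √(442106/47) = √20778982/47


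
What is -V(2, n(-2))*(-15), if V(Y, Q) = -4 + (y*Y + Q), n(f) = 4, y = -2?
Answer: -60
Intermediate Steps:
V(Y, Q) = -4 + Q - 2*Y (V(Y, Q) = -4 + (-2*Y + Q) = -4 + (Q - 2*Y) = -4 + Q - 2*Y)
-V(2, n(-2))*(-15) = -(-4 + 4 - 2*2)*(-15) = -(-4 + 4 - 4)*(-15) = -1*(-4)*(-15) = 4*(-15) = -60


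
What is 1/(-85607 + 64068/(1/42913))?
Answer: 1/2749264477 ≈ 3.6373e-10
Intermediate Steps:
1/(-85607 + 64068/(1/42913)) = 1/(-85607 + 64068*42913) = 1/(-85607 + 2749350084) = 1/2749264477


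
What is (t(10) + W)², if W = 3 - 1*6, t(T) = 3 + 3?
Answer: 9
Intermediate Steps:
t(T) = 6
W = -3 (W = 3 - 6 = -3)
(t(10) + W)² = (6 - 3)² = 3² = 9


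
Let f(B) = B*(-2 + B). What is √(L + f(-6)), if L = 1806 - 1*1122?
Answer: 2*√183 ≈ 27.056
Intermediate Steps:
L = 684 (L = 1806 - 1122 = 684)
√(L + f(-6)) = √(684 - 6*(-2 - 6)) = √(684 - 6*(-8)) = √(684 + 48) = √732 = 2*√183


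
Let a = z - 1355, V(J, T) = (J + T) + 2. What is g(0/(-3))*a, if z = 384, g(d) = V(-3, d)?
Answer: 971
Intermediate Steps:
V(J, T) = 2 + J + T
g(d) = -1 + d (g(d) = 2 - 3 + d = -1 + d)
a = -971 (a = 384 - 1355 = -971)
g(0/(-3))*a = (-1 + 0/(-3))*(-971) = (-1 + 0*(-⅓))*(-971) = (-1 + 0)*(-971) = -1*(-971) = 971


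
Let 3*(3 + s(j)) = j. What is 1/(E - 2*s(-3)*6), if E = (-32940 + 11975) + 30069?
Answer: 1/9152 ≈ 0.00010927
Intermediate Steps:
E = 9104 (E = -20965 + 30069 = 9104)
s(j) = -3 + j/3
1/(E - 2*s(-3)*6) = 1/(9104 - 2*(-3 + (⅓)*(-3))*6) = 1/(9104 - 2*(-3 - 1)*6) = 1/(9104 - 2*(-4)*6) = 1/(9104 + 8*6) = 1/(9104 + 48) = 1/9152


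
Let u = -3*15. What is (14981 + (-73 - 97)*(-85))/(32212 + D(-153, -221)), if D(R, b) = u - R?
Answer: 29431/32320 ≈ 0.91061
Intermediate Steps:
u = -45
D(R, b) = -45 - R
(14981 + (-73 - 97)*(-85))/(32212 + D(-153, -221)) = (14981 + (-73 - 97)*(-85))/(32212 + (-45 - 1*(-153))) = (14981 - 170*(-85))/(32212 + (-45 + 153)) = (14981 + 14450)/(32212 + 108) = 29431/32320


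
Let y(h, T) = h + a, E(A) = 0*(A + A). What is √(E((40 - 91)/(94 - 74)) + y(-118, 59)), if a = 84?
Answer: I*√34 ≈ 5.8309*I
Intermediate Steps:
E(A) = 0 (E(A) = 0*(2*A) = 0)
y(h, T) = 84 + h (y(h, T) = h + 84 = 84 + h)
√(E((40 - 91)/(94 - 74)) + y(-118, 59)) = √(0 + (84 - 118)) = √(0 - 34) = √(-34) = I*√34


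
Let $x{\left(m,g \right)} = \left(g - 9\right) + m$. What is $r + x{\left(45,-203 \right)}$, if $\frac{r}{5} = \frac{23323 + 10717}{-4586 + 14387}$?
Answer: $- \frac{1466567}{9801} \approx -149.63$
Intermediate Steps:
$x{\left(m,g \right)} = -9 + g + m$ ($x{\left(m,g \right)} = \left(-9 + g\right) + m = -9 + g + m$)
$r = \frac{170200}{9801}$ ($r = 5 \frac{23323 + 10717}{-4586 + 14387} = 5 \cdot \frac{34040}{9801} = \frac{170200}{9801} \approx 17.366$)
$r + x{\left(45,-203 \right)} = \frac{170200}{9801} - 167 = - \frac{1466567}{9801}$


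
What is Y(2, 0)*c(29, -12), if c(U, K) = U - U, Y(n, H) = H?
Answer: 0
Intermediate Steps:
c(U, K) = 0
Y(2, 0)*c(29, -12) = 0*0 = 0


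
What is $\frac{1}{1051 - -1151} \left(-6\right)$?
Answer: $- \frac{1}{367} \approx -0.0027248$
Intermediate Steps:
$\frac{1}{1051 - -1151} \left(-6\right) = \frac{1}{1051 + 1151} \left(-6\right) = \frac{1}{2202} \left(-6\right) = - \frac{1}{367}$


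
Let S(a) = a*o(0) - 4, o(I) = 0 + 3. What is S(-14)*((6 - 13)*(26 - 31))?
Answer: -1610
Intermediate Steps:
o(I) = 3
S(a) = -4 + 3*a (S(a) = a*3 - 4 = 3*a - 4 = -4 + 3*a)
S(-14)*((6 - 13)*(26 - 31)) = (-4 + 3*(-14))*((6 - 13)*(26 - 31)) = (-4 - 42)*(-7*(-5)) = -46*35 = -1610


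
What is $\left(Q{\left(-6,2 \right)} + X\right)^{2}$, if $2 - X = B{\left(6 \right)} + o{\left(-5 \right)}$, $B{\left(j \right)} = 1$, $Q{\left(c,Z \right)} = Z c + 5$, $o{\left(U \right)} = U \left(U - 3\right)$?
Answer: $2116$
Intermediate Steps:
$o{\left(U \right)} = U \left(-3 + U\right)$
$Q{\left(c,Z \right)} = 5 + Z c$
$X = -39$ ($X = 2 - \left(1 - 5 \left(-3 - 5\right)\right) = 2 - \left(1 - -40\right) = 2 - \left(1 + 40\right) = 2 - 41 = -39$)
$\left(Q{\left(-6,2 \right)} + X\right)^{2} = \left(\left(5 + 2 \left(-6\right)\right) - 39\right)^{2} = \left(\left(5 - 12\right) - 39\right)^{2} = \left(-7 - 39\right)^{2} = \left(-46\right)^{2} = 2116$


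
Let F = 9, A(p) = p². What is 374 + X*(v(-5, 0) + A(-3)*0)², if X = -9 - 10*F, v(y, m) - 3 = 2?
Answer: -2101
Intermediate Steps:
v(y, m) = 5 (v(y, m) = 3 + 2 = 5)
X = -99 (X = -9 - 10*9 = -9 - 90 = -99)
374 + X*(v(-5, 0) + A(-3)*0)² = 374 - 99*(5 + (-3)²*0)² = 374 - 99*(5 + 9*0)² = 374 - 99*(5 + 0)² = 374 - 99*5² = 374 - 99*25 = 374 - 2475 = -2101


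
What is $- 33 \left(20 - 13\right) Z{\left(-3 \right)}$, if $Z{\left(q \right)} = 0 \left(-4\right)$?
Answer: $0$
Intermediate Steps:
$Z{\left(q \right)} = 0$
$- 33 \left(20 - 13\right) Z{\left(-3 \right)} = - 33 \left(20 - 13\right) 0 = \left(-33\right) 7 \cdot 0 = \left(-231\right) 0 = 0$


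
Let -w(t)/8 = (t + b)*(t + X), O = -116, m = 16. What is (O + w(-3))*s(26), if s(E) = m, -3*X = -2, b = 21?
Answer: 3520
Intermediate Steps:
X = ⅔ (X = -⅓*(-2) = ⅔ ≈ 0.66667)
s(E) = 16
w(t) = -8*(21 + t)*(⅔ + t) (w(t) = -8*(t + 21)*(t + ⅔) = -8*(21 + t)*(⅔ + t))
(O + w(-3))*s(26) = (-116 + (-112 - 8*(-3)² - 520/3*(-3)))*16 = (-116 + (-112 - 8*9 + 520))*16 = (-116 + (-112 - 72 + 520))*16 = (-116 + 336)*16 = 220*16 = 3520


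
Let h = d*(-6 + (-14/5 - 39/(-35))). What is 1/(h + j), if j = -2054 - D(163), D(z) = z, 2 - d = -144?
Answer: -35/116869 ≈ -0.00029948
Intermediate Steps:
d = 146 (d = 2 - 1*(-144) = 2 + 144 = 146)
j = -2217 (j = -2054 - 1*163 = -2054 - 163 = -2217)
h = -39274/35 (h = 146*(-6 + (-14/5 - 39/(-35))) = 146*(-6 + (-14*⅕ - 39*(-1/35))) = 146*(-6 + (-14/5 + 39/35)) = 146*(-6 - 59/35) = 146*(-269/35) = -39274/35 ≈ -1122.1)
1/(h + j) = 1/(-39274/35 - 2217) = 1/(-116869/35) = -35/116869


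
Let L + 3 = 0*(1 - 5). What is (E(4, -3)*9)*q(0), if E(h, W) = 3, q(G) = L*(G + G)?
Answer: 0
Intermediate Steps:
L = -3 (L = -3 + 0*(1 - 5) = -3 + 0*(-4) = -3 + 0 = -3)
q(G) = -6*G (q(G) = -3*(G + G) = -6*G)
(E(4, -3)*9)*q(0) = (3*9)*(-6*0) = 27*0 = 0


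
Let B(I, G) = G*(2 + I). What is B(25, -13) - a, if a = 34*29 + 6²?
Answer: -1373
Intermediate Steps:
a = 1022 (a = 986 + 36 = 1022)
B(25, -13) - a = -13*(2 + 25) - 1*1022 = -13*27 - 1022 = -351 - 1022 = -1373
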